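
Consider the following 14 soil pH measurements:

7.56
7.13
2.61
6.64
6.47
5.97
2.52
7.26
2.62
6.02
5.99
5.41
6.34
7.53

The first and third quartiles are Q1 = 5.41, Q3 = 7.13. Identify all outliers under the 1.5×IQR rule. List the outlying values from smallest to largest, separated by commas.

IQR = Q3 − Q1 = 7.13 − 5.41 = 1.72.
Lower fence = Q1 − 1.5·IQR = 5.41 − 2.58 = 2.83.
Upper fence = Q3 + 1.5·IQR = 7.13 + 2.58 = 9.71.
2.52 < 2.83 → outlier.
2.61 < 2.83 → outlier.
2.62 < 2.83 → outlier.
All remaining values lie within [2.83, 9.71].

2.52, 2.61, 2.62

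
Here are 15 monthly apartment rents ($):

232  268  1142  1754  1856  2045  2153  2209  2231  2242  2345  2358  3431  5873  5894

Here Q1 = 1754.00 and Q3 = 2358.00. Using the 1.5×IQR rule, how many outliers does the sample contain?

IQR = 604.00; fences at 1754.00 − 906.00 = 848.00 and 2358.00 + 906.00 = 3264.00.
Outside the cutoffs: 232, 268, 3431, 5873, 5894.

5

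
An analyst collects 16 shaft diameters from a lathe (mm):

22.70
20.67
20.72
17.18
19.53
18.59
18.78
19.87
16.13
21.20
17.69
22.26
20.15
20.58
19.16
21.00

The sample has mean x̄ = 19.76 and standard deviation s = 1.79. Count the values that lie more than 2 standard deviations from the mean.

1

Cutoffs: x̄ ± 2s = [16.18, 23.34].
Outside the cutoffs: 16.13.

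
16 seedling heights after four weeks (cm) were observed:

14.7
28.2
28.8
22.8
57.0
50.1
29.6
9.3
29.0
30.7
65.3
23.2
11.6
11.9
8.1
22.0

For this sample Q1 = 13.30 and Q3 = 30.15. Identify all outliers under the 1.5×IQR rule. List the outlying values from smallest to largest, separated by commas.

57.0, 65.3

IQR = Q3 − Q1 = 30.15 − 13.30 = 16.85.
Lower fence = Q1 − 1.5·IQR = 13.30 − 25.275 = -11.975.
Upper fence = Q3 + 1.5·IQR = 30.15 + 25.275 = 55.425.
57.0 > 55.425 → outlier.
65.3 > 55.425 → outlier.
All remaining values lie within [-11.975, 55.425].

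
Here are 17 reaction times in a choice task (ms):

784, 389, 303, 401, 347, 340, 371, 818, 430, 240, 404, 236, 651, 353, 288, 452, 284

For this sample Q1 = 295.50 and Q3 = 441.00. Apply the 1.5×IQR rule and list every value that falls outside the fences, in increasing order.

IQR = Q3 − Q1 = 441.00 − 295.50 = 145.50.
Lower fence = Q1 − 1.5·IQR = 295.50 − 218.25 = 77.25.
Upper fence = Q3 + 1.5·IQR = 441.00 + 218.25 = 659.25.
784 > 659.25 → outlier.
818 > 659.25 → outlier.
All remaining values lie within [77.25, 659.25].

784, 818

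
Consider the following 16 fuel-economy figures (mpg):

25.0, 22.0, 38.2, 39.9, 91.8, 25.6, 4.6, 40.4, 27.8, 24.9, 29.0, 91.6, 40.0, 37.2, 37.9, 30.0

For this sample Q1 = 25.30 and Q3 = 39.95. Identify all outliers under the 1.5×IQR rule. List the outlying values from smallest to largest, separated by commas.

IQR = Q3 − Q1 = 39.95 − 25.30 = 14.65.
Lower fence = Q1 − 1.5·IQR = 25.30 − 21.975 = 3.325.
Upper fence = Q3 + 1.5·IQR = 39.95 + 21.975 = 61.925.
91.6 > 61.925 → outlier.
91.8 > 61.925 → outlier.
All remaining values lie within [3.325, 61.925].

91.6, 91.8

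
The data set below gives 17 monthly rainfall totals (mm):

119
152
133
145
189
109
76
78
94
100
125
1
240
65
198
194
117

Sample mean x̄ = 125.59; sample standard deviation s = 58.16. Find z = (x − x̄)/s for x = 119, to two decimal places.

-0.11

z = (119 − 125.59) / 58.16 = -0.11.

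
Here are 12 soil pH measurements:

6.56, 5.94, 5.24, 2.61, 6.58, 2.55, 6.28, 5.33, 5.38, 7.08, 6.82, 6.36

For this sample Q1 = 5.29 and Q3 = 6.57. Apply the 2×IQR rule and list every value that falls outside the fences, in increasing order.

IQR = Q3 − Q1 = 6.57 − 5.29 = 1.28.
Lower fence = Q1 − 2·IQR = 5.29 − 2.56 = 2.73.
Upper fence = Q3 + 2·IQR = 6.57 + 2.56 = 9.13.
2.55 < 2.73 → outlier.
2.61 < 2.73 → outlier.
All remaining values lie within [2.73, 9.13].

2.55, 2.61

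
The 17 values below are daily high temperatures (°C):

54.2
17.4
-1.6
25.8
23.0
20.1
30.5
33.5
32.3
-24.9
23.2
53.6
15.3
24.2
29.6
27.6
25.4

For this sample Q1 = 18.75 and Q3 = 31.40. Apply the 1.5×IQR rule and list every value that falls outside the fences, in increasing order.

IQR = Q3 − Q1 = 31.40 − 18.75 = 12.65.
Lower fence = Q1 − 1.5·IQR = 18.75 − 18.975 = -0.225.
Upper fence = Q3 + 1.5·IQR = 31.40 + 18.975 = 50.375.
-24.9 < -0.225 → outlier.
-1.6 < -0.225 → outlier.
53.6 > 50.375 → outlier.
54.2 > 50.375 → outlier.
All remaining values lie within [-0.225, 50.375].

-24.9, -1.6, 53.6, 54.2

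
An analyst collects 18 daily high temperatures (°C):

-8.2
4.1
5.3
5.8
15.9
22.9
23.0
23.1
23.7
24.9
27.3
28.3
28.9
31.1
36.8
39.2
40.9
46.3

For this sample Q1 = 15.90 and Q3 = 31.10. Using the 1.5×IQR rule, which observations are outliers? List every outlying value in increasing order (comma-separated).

IQR = Q3 − Q1 = 31.10 − 15.90 = 15.20.
Lower fence = Q1 − 1.5·IQR = 15.90 − 22.80 = -6.90.
Upper fence = Q3 + 1.5·IQR = 31.10 + 22.80 = 53.90.
-8.2 < -6.90 → outlier.
All remaining values lie within [-6.90, 53.90].

-8.2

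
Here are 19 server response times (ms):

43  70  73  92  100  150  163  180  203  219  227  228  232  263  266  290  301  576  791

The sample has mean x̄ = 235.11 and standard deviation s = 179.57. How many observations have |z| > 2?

1

Cutoffs: x̄ ± 2s = [-124.03, 594.25].
Outside the cutoffs: 791.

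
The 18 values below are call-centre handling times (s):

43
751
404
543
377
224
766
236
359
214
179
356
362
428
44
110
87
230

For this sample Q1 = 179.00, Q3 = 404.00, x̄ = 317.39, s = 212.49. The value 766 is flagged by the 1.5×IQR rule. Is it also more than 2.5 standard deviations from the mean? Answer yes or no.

z = (766 − 317.39) / 212.49 = 2.11.
|z| = 2.11 ≤ 2.5.

no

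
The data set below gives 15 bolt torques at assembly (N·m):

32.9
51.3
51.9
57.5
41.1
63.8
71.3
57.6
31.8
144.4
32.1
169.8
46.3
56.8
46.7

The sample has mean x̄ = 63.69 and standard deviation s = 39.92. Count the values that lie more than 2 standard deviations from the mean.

Cutoffs: x̄ ± 2s = [-16.15, 143.53].
Outside the cutoffs: 144.4, 169.8.

2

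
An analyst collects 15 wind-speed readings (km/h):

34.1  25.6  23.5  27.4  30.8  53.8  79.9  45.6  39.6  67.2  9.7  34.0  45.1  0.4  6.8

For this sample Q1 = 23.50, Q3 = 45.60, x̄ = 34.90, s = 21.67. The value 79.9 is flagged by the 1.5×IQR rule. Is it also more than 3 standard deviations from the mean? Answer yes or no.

z = (79.9 − 34.90) / 21.67 = 2.08.
|z| = 2.08 ≤ 3.

no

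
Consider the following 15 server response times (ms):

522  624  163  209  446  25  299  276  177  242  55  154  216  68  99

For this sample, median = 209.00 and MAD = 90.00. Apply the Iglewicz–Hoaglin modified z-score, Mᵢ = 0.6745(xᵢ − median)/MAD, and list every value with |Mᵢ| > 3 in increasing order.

|Mᵢ| > 3 ⇔ |xᵢ − 209.00| > 3·90.00/0.6745 = 400.30.
So outliers lie outside [-191.30, 609.30].
624: M = 3.11 → outlier.

624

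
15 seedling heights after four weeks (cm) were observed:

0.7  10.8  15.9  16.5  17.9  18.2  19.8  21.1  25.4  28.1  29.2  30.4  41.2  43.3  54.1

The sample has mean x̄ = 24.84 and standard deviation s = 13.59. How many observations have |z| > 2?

Cutoffs: x̄ ± 2s = [-2.34, 52.02].
Outside the cutoffs: 54.1.

1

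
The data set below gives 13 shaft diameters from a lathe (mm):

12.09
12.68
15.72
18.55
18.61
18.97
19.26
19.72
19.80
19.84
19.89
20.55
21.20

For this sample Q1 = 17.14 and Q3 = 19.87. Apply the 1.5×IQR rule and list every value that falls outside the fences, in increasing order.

12.09, 12.68

IQR = Q3 − Q1 = 19.87 − 17.14 = 2.73.
Lower fence = Q1 − 1.5·IQR = 17.14 − 4.095 = 13.045.
Upper fence = Q3 + 1.5·IQR = 19.87 + 4.095 = 23.965.
12.09 < 13.045 → outlier.
12.68 < 13.045 → outlier.
All remaining values lie within [13.045, 23.965].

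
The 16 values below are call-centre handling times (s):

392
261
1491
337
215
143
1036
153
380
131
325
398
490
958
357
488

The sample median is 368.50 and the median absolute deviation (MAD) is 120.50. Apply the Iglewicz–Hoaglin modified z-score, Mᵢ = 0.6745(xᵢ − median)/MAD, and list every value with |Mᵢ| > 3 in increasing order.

958, 1036, 1491

|Mᵢ| > 3 ⇔ |xᵢ − 368.50| > 3·120.50/0.6745 = 535.95.
So outliers lie outside [-167.45, 904.45].
958: M = 3.30 → outlier.
1036: M = 3.74 → outlier.
1491: M = 6.28 → outlier.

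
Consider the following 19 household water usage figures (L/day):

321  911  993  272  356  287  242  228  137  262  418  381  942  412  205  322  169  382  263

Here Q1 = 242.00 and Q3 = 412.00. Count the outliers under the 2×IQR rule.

3

IQR = 170.00; fences at 242.00 − 340.00 = -98.00 and 412.00 + 340.00 = 752.00.
Outside the cutoffs: 911, 942, 993.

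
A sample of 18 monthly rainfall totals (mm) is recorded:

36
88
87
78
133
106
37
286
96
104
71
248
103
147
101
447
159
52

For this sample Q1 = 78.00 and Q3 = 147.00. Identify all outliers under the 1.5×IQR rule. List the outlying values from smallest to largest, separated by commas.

IQR = Q3 − Q1 = 147.00 − 78.00 = 69.00.
Lower fence = Q1 − 1.5·IQR = 78.00 − 103.50 = -25.50.
Upper fence = Q3 + 1.5·IQR = 147.00 + 103.50 = 250.50.
286 > 250.50 → outlier.
447 > 250.50 → outlier.
All remaining values lie within [-25.50, 250.50].

286, 447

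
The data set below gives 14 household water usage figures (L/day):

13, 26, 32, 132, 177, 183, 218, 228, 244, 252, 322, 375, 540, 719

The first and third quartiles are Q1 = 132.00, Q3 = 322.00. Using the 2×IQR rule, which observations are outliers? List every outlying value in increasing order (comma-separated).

719

IQR = Q3 − Q1 = 322.00 − 132.00 = 190.00.
Lower fence = Q1 − 2·IQR = 132.00 − 380.00 = -248.00.
Upper fence = Q3 + 2·IQR = 322.00 + 380.00 = 702.00.
719 > 702.00 → outlier.
All remaining values lie within [-248.00, 702.00].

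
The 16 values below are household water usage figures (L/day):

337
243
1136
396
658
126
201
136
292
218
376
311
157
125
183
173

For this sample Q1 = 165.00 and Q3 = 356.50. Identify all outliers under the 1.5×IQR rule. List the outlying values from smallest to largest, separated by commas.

IQR = Q3 − Q1 = 356.50 − 165.00 = 191.50.
Lower fence = Q1 − 1.5·IQR = 165.00 − 287.25 = -122.25.
Upper fence = Q3 + 1.5·IQR = 356.50 + 287.25 = 643.75.
658 > 643.75 → outlier.
1136 > 643.75 → outlier.
All remaining values lie within [-122.25, 643.75].

658, 1136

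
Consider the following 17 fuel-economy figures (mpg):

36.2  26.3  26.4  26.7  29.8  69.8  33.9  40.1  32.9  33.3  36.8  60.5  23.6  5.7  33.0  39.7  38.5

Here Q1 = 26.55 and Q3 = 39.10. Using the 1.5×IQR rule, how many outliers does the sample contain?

IQR = 12.55; fences at 26.55 − 18.825 = 7.725 and 39.10 + 18.825 = 57.925.
Outside the cutoffs: 5.7, 60.5, 69.8.

3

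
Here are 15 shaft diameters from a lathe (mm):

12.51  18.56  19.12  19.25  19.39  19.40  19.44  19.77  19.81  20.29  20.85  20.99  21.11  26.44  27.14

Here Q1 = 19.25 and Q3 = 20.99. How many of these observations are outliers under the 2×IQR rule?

IQR = 1.74; fences at 19.25 − 3.48 = 15.77 and 20.99 + 3.48 = 24.47.
Outside the cutoffs: 12.51, 26.44, 27.14.

3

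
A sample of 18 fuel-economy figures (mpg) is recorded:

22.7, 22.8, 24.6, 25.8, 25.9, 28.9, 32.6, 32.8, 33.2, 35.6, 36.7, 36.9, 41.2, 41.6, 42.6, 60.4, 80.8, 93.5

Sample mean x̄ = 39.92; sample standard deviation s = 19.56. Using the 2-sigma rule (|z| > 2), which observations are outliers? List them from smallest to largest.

80.8, 93.5

Cutoffs at x̄ ± 2s: 39.92 ± 2·19.56 = [0.80, 79.04].
80.8: z = 2.09, |z| > 2 → outlier.
93.5: z = 2.74, |z| > 2 → outlier.
Every other value lies within [0.80, 79.04].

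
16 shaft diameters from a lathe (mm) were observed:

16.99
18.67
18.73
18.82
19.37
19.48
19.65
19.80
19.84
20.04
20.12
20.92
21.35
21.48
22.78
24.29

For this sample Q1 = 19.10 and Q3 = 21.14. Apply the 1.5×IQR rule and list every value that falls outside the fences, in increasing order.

24.29

IQR = Q3 − Q1 = 21.14 − 19.10 = 2.04.
Lower fence = Q1 − 1.5·IQR = 19.10 − 3.06 = 16.04.
Upper fence = Q3 + 1.5·IQR = 21.14 + 3.06 = 24.20.
24.29 > 24.20 → outlier.
All remaining values lie within [16.04, 24.20].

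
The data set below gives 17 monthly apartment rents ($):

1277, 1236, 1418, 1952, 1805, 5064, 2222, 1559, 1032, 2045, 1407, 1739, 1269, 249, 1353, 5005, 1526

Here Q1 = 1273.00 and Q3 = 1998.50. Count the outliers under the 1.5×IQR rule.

2

IQR = 725.50; fences at 1273.00 − 1088.25 = 184.75 and 1998.50 + 1088.25 = 3086.75.
Outside the cutoffs: 5005, 5064.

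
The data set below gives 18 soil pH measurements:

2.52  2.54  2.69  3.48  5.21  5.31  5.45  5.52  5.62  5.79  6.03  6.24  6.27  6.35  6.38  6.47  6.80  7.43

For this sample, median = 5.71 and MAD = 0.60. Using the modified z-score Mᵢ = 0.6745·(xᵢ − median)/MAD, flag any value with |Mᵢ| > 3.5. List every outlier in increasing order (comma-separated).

2.52, 2.54

|Mᵢ| > 3.5 ⇔ |xᵢ − 5.71| > 3.5·0.60/0.6745 = 3.11.
So outliers lie outside [2.60, 8.82].
2.52: M = -3.59 → outlier.
2.54: M = -3.56 → outlier.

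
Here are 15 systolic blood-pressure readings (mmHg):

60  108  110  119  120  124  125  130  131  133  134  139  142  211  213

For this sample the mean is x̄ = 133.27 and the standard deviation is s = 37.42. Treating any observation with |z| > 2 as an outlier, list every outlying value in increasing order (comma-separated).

Cutoffs at x̄ ± 2s: 133.27 ± 2·37.42 = [58.43, 208.11].
211: z = 2.08, |z| > 2 → outlier.
213: z = 2.13, |z| > 2 → outlier.
Every other value lies within [58.43, 208.11].

211, 213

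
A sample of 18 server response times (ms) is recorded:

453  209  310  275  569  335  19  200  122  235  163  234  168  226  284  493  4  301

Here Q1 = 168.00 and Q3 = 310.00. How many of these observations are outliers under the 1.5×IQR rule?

1

IQR = 142.00; fences at 168.00 − 213.00 = -45.00 and 310.00 + 213.00 = 523.00.
Outside the cutoffs: 569.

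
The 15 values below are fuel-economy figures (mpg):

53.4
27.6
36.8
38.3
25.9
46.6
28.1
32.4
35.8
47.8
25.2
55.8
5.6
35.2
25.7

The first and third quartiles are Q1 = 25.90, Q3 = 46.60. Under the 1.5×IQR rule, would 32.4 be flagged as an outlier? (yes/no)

no

IQR = Q3 − Q1 = 46.60 − 25.90 = 20.70.
Lower fence = Q1 − 1.5·IQR = 25.90 − 31.05 = -5.15.
Upper fence = Q3 + 1.5·IQR = 46.60 + 31.05 = 77.65.
32.4 lies within [-5.15, 77.65].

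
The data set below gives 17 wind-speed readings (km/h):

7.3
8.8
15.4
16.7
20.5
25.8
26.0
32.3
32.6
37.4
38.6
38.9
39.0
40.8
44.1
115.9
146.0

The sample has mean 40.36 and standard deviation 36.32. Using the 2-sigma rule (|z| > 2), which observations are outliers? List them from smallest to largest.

115.9, 146.0

Cutoffs at x̄ ± 2s: 40.36 ± 2·36.32 = [-32.28, 113.00].
115.9: z = 2.08, |z| > 2 → outlier.
146.0: z = 2.91, |z| > 2 → outlier.
Every other value lies within [-32.28, 113.00].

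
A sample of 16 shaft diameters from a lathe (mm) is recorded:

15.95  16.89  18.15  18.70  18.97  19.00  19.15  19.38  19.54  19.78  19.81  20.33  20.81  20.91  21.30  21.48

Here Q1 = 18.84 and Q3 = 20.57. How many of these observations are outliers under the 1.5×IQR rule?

IQR = 1.73; fences at 18.84 − 2.595 = 16.245 and 20.57 + 2.595 = 23.165.
Outside the cutoffs: 15.95.

1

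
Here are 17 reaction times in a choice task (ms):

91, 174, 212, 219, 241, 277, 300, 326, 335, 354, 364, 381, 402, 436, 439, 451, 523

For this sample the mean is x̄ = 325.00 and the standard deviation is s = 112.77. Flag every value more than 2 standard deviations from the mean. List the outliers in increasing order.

Cutoffs at x̄ ± 2s: 325.00 ± 2·112.77 = [99.46, 550.54].
91: z = -2.08, |z| > 2 → outlier.
Every other value lies within [99.46, 550.54].

91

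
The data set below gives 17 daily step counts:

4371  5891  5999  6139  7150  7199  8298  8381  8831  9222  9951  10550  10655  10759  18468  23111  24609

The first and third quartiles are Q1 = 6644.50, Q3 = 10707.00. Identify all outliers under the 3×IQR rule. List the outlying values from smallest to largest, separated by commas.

IQR = Q3 − Q1 = 10707.00 − 6644.50 = 4062.50.
Lower fence = Q1 − 3·IQR = 6644.50 − 12187.50 = -5543.00.
Upper fence = Q3 + 3·IQR = 10707.00 + 12187.50 = 22894.50.
23111 > 22894.50 → outlier.
24609 > 22894.50 → outlier.
All remaining values lie within [-5543.00, 22894.50].

23111, 24609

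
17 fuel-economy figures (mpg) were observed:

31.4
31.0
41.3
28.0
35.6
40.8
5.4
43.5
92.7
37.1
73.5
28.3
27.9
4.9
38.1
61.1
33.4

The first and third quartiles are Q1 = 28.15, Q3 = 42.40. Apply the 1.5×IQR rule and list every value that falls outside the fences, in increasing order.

IQR = Q3 − Q1 = 42.40 − 28.15 = 14.25.
Lower fence = Q1 − 1.5·IQR = 28.15 − 21.375 = 6.775.
Upper fence = Q3 + 1.5·IQR = 42.40 + 21.375 = 63.775.
4.9 < 6.775 → outlier.
5.4 < 6.775 → outlier.
73.5 > 63.775 → outlier.
92.7 > 63.775 → outlier.
All remaining values lie within [6.775, 63.775].

4.9, 5.4, 73.5, 92.7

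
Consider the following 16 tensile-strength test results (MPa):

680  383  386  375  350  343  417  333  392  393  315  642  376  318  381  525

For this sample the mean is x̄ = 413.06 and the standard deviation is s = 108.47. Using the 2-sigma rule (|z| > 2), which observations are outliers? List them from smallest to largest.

642, 680

Cutoffs at x̄ ± 2s: 413.06 ± 2·108.47 = [196.12, 630.00].
642: z = 2.11, |z| > 2 → outlier.
680: z = 2.46, |z| > 2 → outlier.
Every other value lies within [196.12, 630.00].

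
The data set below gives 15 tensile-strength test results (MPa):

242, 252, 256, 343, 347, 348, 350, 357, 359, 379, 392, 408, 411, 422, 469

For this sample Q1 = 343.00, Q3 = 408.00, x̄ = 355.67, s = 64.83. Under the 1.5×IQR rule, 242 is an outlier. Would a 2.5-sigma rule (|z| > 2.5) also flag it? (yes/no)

no

z = (242 − 355.67) / 64.83 = -1.75.
|z| = 1.75 ≤ 2.5.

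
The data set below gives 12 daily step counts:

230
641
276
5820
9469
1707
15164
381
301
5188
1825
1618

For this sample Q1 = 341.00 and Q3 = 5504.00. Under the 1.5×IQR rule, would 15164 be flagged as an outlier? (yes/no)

IQR = Q3 − Q1 = 5504.00 − 341.00 = 5163.00.
Lower fence = Q1 − 1.5·IQR = 341.00 − 7744.50 = -7403.50.
Upper fence = Q3 + 1.5·IQR = 5504.00 + 7744.50 = 13248.50.
15164 lies above the upper fence.

yes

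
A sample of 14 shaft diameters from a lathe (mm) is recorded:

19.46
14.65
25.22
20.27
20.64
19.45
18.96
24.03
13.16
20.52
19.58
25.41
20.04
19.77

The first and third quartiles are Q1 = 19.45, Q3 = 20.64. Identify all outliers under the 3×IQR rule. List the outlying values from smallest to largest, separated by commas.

IQR = Q3 − Q1 = 20.64 − 19.45 = 1.19.
Lower fence = Q1 − 3·IQR = 19.45 − 3.57 = 15.88.
Upper fence = Q3 + 3·IQR = 20.64 + 3.57 = 24.21.
13.16 < 15.88 → outlier.
14.65 < 15.88 → outlier.
25.22 > 24.21 → outlier.
25.41 > 24.21 → outlier.
All remaining values lie within [15.88, 24.21].

13.16, 14.65, 25.22, 25.41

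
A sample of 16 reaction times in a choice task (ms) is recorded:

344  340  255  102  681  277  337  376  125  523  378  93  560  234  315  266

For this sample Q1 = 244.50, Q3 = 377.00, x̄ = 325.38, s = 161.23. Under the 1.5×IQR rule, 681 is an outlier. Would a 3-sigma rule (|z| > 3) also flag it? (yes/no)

no

z = (681 − 325.38) / 161.23 = 2.21.
|z| = 2.21 ≤ 3.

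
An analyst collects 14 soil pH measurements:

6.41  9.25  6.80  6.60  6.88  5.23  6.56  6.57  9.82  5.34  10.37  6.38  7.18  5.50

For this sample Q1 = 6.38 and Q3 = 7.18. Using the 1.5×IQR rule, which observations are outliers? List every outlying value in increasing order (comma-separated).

IQR = Q3 − Q1 = 7.18 − 6.38 = 0.80.
Lower fence = Q1 − 1.5·IQR = 6.38 − 1.20 = 5.18.
Upper fence = Q3 + 1.5·IQR = 7.18 + 1.20 = 8.38.
9.25 > 8.38 → outlier.
9.82 > 8.38 → outlier.
10.37 > 8.38 → outlier.
All remaining values lie within [5.18, 8.38].

9.25, 9.82, 10.37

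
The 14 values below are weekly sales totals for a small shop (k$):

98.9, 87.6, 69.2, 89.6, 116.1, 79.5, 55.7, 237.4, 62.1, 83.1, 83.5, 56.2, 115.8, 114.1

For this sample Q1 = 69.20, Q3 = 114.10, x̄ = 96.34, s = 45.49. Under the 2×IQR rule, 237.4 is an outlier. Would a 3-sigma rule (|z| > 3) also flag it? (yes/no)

yes

z = (237.4 − 96.34) / 45.49 = 3.10.
|z| = 3.10 > 3.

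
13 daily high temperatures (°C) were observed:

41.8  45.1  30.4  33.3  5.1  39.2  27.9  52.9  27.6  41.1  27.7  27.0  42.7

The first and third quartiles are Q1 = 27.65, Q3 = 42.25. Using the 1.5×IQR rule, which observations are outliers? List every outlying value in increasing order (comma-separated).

IQR = Q3 − Q1 = 42.25 − 27.65 = 14.60.
Lower fence = Q1 − 1.5·IQR = 27.65 − 21.90 = 5.75.
Upper fence = Q3 + 1.5·IQR = 42.25 + 21.90 = 64.15.
5.1 < 5.75 → outlier.
All remaining values lie within [5.75, 64.15].

5.1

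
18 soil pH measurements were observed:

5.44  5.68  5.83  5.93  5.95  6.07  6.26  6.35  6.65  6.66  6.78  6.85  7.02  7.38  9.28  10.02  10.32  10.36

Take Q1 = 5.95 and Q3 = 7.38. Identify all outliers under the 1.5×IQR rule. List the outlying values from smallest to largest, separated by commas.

10.02, 10.32, 10.36

IQR = Q3 − Q1 = 7.38 − 5.95 = 1.43.
Lower fence = Q1 − 1.5·IQR = 5.95 − 2.145 = 3.805.
Upper fence = Q3 + 1.5·IQR = 7.38 + 2.145 = 9.525.
10.02 > 9.525 → outlier.
10.32 > 9.525 → outlier.
10.36 > 9.525 → outlier.
All remaining values lie within [3.805, 9.525].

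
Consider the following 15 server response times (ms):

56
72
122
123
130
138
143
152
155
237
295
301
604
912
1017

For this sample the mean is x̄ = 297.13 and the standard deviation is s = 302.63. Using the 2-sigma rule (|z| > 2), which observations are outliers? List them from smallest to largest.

912, 1017

Cutoffs at x̄ ± 2s: 297.13 ± 2·302.63 = [-308.13, 902.39].
912: z = 2.03, |z| > 2 → outlier.
1017: z = 2.38, |z| > 2 → outlier.
Every other value lies within [-308.13, 902.39].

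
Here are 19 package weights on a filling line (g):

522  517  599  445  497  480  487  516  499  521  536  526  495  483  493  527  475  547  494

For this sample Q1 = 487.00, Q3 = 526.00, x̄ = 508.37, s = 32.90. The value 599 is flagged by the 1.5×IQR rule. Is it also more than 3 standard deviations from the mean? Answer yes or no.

z = (599 − 508.37) / 32.90 = 2.75.
|z| = 2.75 ≤ 3.

no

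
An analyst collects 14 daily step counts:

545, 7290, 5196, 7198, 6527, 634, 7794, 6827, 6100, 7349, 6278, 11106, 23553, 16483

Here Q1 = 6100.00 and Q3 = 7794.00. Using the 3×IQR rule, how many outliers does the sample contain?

4

IQR = 1694.00; fences at 6100.00 − 5082.00 = 1018.00 and 7794.00 + 5082.00 = 12876.00.
Outside the cutoffs: 545, 634, 16483, 23553.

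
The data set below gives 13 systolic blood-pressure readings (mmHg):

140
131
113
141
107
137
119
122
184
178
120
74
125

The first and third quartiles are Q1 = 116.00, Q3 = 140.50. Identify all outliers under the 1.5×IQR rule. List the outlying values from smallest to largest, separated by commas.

74, 178, 184

IQR = Q3 − Q1 = 140.50 − 116.00 = 24.50.
Lower fence = Q1 − 1.5·IQR = 116.00 − 36.75 = 79.25.
Upper fence = Q3 + 1.5·IQR = 140.50 + 36.75 = 177.25.
74 < 79.25 → outlier.
178 > 177.25 → outlier.
184 > 177.25 → outlier.
All remaining values lie within [79.25, 177.25].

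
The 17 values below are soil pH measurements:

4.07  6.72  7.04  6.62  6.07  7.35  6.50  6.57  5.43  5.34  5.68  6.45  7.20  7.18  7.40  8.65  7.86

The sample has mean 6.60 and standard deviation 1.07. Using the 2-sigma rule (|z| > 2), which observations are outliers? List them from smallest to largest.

Cutoffs at x̄ ± 2s: 6.60 ± 2·1.07 = [4.46, 8.74].
4.07: z = -2.36, |z| > 2 → outlier.
Every other value lies within [4.46, 8.74].

4.07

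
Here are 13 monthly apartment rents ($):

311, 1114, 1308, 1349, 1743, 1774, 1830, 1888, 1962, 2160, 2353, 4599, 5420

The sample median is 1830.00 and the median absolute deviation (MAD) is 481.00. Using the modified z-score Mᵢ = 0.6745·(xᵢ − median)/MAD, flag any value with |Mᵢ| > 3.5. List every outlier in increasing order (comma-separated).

4599, 5420

|Mᵢ| > 3.5 ⇔ |xᵢ − 1830.00| > 3.5·481.00/0.6745 = 2495.92.
So outliers lie outside [-665.92, 4325.92].
4599: M = 3.88 → outlier.
5420: M = 5.03 → outlier.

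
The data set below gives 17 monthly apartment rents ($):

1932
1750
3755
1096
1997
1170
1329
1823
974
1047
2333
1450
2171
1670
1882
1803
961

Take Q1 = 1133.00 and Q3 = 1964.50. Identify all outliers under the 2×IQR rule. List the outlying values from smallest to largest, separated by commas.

IQR = Q3 − Q1 = 1964.50 − 1133.00 = 831.50.
Lower fence = Q1 − 2·IQR = 1133.00 − 1663.00 = -530.00.
Upper fence = Q3 + 2·IQR = 1964.50 + 1663.00 = 3627.50.
3755 > 3627.50 → outlier.
All remaining values lie within [-530.00, 3627.50].

3755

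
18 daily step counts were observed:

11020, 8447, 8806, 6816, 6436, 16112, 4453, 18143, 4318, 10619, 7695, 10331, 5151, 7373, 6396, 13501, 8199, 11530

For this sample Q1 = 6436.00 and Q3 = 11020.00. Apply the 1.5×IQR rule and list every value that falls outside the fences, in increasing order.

IQR = Q3 − Q1 = 11020.00 − 6436.00 = 4584.00.
Lower fence = Q1 − 1.5·IQR = 6436.00 − 6876.00 = -440.00.
Upper fence = Q3 + 1.5·IQR = 11020.00 + 6876.00 = 17896.00.
18143 > 17896.00 → outlier.
All remaining values lie within [-440.00, 17896.00].

18143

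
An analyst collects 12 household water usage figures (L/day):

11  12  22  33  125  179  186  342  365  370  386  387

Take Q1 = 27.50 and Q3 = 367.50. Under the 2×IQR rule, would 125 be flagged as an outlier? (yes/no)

IQR = Q3 − Q1 = 367.50 − 27.50 = 340.00.
Lower fence = Q1 − 2·IQR = 27.50 − 680.00 = -652.50.
Upper fence = Q3 + 2·IQR = 367.50 + 680.00 = 1047.50.
125 lies within [-652.50, 1047.50].

no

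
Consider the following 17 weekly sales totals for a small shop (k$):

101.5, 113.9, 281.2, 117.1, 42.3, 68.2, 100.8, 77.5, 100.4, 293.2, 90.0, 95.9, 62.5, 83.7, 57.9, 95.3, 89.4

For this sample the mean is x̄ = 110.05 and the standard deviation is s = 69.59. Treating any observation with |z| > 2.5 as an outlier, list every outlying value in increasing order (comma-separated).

293.2

Cutoffs at x̄ ± 2.5s: 110.05 ± 2.5·69.59 = [-63.925, 284.025].
293.2: z = 2.63, |z| > 2.5 → outlier.
Every other value lies within [-63.925, 284.025].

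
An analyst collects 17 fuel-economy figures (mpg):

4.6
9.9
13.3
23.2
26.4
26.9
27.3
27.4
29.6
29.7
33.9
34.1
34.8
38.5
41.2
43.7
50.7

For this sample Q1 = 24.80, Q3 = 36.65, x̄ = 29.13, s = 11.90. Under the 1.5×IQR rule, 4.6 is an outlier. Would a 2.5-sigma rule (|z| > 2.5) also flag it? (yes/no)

z = (4.6 − 29.13) / 11.90 = -2.06.
|z| = 2.06 ≤ 2.5.

no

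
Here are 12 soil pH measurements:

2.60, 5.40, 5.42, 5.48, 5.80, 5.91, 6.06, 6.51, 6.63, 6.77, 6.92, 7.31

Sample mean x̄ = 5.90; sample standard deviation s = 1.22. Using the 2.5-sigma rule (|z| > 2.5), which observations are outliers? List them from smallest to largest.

2.60

Cutoffs at x̄ ± 2.5s: 5.90 ± 2.5·1.22 = [2.85, 8.95].
2.60: z = -2.70, |z| > 2.5 → outlier.
Every other value lies within [2.85, 8.95].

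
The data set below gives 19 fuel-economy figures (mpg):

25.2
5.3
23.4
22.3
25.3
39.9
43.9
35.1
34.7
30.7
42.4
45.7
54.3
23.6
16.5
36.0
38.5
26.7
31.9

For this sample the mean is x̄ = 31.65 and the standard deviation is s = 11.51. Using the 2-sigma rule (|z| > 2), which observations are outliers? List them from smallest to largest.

Cutoffs at x̄ ± 2s: 31.65 ± 2·11.51 = [8.63, 54.67].
5.3: z = -2.29, |z| > 2 → outlier.
Every other value lies within [8.63, 54.67].

5.3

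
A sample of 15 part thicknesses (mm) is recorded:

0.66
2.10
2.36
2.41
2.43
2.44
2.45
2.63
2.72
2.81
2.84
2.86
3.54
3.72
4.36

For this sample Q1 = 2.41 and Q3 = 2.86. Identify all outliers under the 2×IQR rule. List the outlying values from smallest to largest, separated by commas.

IQR = Q3 − Q1 = 2.86 − 2.41 = 0.45.
Lower fence = Q1 − 2·IQR = 2.41 − 0.90 = 1.51.
Upper fence = Q3 + 2·IQR = 2.86 + 0.90 = 3.76.
0.66 < 1.51 → outlier.
4.36 > 3.76 → outlier.
All remaining values lie within [1.51, 3.76].

0.66, 4.36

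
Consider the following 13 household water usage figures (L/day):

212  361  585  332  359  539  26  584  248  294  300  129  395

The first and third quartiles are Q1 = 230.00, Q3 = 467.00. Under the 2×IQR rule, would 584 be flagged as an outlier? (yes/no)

no

IQR = Q3 − Q1 = 467.00 − 230.00 = 237.00.
Lower fence = Q1 − 2·IQR = 230.00 − 474.00 = -244.00.
Upper fence = Q3 + 2·IQR = 467.00 + 474.00 = 941.00.
584 lies within [-244.00, 941.00].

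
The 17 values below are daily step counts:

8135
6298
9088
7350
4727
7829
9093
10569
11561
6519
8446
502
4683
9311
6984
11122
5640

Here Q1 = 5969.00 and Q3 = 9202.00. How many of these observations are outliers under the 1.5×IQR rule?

1

IQR = 3233.00; fences at 5969.00 − 4849.50 = 1119.50 and 9202.00 + 4849.50 = 14051.50.
Outside the cutoffs: 502.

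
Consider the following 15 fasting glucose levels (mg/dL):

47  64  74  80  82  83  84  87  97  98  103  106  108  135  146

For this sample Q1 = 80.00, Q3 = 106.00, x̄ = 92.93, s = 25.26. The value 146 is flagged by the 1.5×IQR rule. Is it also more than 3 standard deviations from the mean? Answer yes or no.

z = (146 − 92.93) / 25.26 = 2.10.
|z| = 2.10 ≤ 3.

no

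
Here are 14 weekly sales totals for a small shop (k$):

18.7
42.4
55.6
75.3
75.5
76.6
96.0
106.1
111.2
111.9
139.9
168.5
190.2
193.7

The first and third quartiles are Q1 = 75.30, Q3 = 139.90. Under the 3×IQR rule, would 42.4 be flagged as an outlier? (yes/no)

no

IQR = Q3 − Q1 = 139.90 − 75.30 = 64.60.
Lower fence = Q1 − 3·IQR = 75.30 − 193.80 = -118.50.
Upper fence = Q3 + 3·IQR = 139.90 + 193.80 = 333.70.
42.4 lies within [-118.50, 333.70].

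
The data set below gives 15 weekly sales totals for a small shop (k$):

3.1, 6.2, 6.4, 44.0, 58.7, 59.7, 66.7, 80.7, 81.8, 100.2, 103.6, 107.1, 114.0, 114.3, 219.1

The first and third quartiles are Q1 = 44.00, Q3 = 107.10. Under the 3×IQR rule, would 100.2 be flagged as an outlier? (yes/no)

no

IQR = Q3 − Q1 = 107.10 − 44.00 = 63.10.
Lower fence = Q1 − 3·IQR = 44.00 − 189.30 = -145.30.
Upper fence = Q3 + 3·IQR = 107.10 + 189.30 = 296.40.
100.2 lies within [-145.30, 296.40].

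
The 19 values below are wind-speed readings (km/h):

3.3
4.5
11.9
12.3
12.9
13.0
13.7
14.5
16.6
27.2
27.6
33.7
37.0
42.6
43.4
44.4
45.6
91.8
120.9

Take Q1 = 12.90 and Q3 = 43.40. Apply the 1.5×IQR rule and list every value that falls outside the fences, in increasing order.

91.8, 120.9

IQR = Q3 − Q1 = 43.40 − 12.90 = 30.50.
Lower fence = Q1 − 1.5·IQR = 12.90 − 45.75 = -32.85.
Upper fence = Q3 + 1.5·IQR = 43.40 + 45.75 = 89.15.
91.8 > 89.15 → outlier.
120.9 > 89.15 → outlier.
All remaining values lie within [-32.85, 89.15].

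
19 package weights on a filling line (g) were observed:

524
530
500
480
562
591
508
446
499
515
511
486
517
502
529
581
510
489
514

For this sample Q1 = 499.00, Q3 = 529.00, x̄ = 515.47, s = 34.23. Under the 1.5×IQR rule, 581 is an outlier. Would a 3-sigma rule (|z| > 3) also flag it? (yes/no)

no

z = (581 − 515.47) / 34.23 = 1.91.
|z| = 1.91 ≤ 3.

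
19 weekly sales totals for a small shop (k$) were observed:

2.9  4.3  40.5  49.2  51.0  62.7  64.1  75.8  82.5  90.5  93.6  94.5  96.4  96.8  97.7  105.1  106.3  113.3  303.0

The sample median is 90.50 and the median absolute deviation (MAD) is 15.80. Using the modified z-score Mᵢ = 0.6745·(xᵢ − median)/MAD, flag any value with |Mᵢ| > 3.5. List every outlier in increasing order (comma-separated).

2.9, 4.3, 303.0

|Mᵢ| > 3.5 ⇔ |xᵢ − 90.50| > 3.5·15.80/0.6745 = 81.99.
So outliers lie outside [8.51, 172.49].
2.9: M = -3.74 → outlier.
4.3: M = -3.68 → outlier.
303.0: M = 9.07 → outlier.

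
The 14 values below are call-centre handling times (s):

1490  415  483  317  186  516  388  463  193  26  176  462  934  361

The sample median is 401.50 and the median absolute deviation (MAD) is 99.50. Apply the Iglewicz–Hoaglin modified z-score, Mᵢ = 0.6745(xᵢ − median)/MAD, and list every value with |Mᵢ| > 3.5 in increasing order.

934, 1490

|Mᵢ| > 3.5 ⇔ |xᵢ − 401.50| > 3.5·99.50/0.6745 = 516.31.
So outliers lie outside [-114.81, 917.81].
934: M = 3.61 → outlier.
1490: M = 7.38 → outlier.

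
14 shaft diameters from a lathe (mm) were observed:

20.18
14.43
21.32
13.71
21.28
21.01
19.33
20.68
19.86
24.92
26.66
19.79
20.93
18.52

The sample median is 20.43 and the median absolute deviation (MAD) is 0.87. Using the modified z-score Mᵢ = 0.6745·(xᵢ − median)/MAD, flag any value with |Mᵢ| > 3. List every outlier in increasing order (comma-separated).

13.71, 14.43, 24.92, 26.66

|Mᵢ| > 3 ⇔ |xᵢ − 20.43| > 3·0.87/0.6745 = 3.87.
So outliers lie outside [16.56, 24.30].
13.71: M = -5.21 → outlier.
14.43: M = -4.65 → outlier.
24.92: M = 3.48 → outlier.
26.66: M = 4.83 → outlier.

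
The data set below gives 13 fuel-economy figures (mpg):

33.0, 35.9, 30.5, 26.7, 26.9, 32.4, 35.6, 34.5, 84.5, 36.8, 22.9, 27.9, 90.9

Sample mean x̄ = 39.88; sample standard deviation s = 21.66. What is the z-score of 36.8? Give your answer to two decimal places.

-0.14

z = (36.8 − 39.88) / 21.66 = -0.14.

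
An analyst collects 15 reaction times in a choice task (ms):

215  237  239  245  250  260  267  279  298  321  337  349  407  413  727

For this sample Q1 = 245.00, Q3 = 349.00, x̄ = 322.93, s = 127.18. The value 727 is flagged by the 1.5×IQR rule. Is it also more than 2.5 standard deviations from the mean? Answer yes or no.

z = (727 − 322.93) / 127.18 = 3.18.
|z| = 3.18 > 2.5.

yes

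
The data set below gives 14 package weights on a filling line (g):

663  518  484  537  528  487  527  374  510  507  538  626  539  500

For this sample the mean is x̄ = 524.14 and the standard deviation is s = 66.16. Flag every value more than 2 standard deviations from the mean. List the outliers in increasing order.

Cutoffs at x̄ ± 2s: 524.14 ± 2·66.16 = [391.82, 656.46].
374: z = -2.27, |z| > 2 → outlier.
663: z = 2.10, |z| > 2 → outlier.
Every other value lies within [391.82, 656.46].

374, 663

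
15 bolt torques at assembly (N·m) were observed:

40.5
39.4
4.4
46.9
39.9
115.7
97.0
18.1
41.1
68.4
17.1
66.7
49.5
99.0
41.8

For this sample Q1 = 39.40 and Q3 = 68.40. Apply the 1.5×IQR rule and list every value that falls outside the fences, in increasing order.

IQR = Q3 − Q1 = 68.40 − 39.40 = 29.00.
Lower fence = Q1 − 1.5·IQR = 39.40 − 43.50 = -4.10.
Upper fence = Q3 + 1.5·IQR = 68.40 + 43.50 = 111.90.
115.7 > 111.90 → outlier.
All remaining values lie within [-4.10, 111.90].

115.7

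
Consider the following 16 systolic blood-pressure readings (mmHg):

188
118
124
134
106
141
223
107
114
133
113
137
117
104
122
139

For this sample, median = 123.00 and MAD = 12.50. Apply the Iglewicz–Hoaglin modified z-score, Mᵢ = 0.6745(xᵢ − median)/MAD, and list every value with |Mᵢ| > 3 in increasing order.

188, 223

|Mᵢ| > 3 ⇔ |xᵢ − 123.00| > 3·12.50/0.6745 = 55.60.
So outliers lie outside [67.40, 178.60].
188: M = 3.51 → outlier.
223: M = 5.40 → outlier.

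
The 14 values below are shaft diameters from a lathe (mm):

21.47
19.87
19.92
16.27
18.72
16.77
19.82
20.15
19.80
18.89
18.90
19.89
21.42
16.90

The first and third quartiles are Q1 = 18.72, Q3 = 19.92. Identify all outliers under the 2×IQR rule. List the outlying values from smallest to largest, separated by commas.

IQR = Q3 − Q1 = 19.92 − 18.72 = 1.20.
Lower fence = Q1 − 2·IQR = 18.72 − 2.40 = 16.32.
Upper fence = Q3 + 2·IQR = 19.92 + 2.40 = 22.32.
16.27 < 16.32 → outlier.
All remaining values lie within [16.32, 22.32].

16.27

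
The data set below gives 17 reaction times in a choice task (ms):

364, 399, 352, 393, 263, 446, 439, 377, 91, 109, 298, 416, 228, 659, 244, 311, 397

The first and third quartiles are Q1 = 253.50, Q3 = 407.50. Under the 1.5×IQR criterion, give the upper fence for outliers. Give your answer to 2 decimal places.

638.50

IQR = Q3 − Q1 = 407.50 − 253.50 = 154.00.
Lower fence = Q1 − 1.5·IQR = 253.50 − 231.00 = 22.50.
Upper fence = Q3 + 1.5·IQR = 407.50 + 231.00 = 638.50.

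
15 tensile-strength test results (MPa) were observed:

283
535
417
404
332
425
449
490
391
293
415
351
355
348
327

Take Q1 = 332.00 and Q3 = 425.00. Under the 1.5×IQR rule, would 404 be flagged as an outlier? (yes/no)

no

IQR = Q3 − Q1 = 425.00 − 332.00 = 93.00.
Lower fence = Q1 − 1.5·IQR = 332.00 − 139.50 = 192.50.
Upper fence = Q3 + 1.5·IQR = 425.00 + 139.50 = 564.50.
404 lies within [192.50, 564.50].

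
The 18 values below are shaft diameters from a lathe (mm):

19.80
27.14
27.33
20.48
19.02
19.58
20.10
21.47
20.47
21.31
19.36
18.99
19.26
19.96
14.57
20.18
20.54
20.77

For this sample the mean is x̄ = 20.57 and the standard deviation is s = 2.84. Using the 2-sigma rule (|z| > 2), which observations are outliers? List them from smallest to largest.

14.57, 27.14, 27.33

Cutoffs at x̄ ± 2s: 20.57 ± 2·2.84 = [14.89, 26.25].
14.57: z = -2.11, |z| > 2 → outlier.
27.14: z = 2.31, |z| > 2 → outlier.
27.33: z = 2.38, |z| > 2 → outlier.
Every other value lies within [14.89, 26.25].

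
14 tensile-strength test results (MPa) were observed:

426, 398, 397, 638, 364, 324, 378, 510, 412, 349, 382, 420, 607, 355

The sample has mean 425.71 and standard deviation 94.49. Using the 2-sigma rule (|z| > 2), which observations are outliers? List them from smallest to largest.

Cutoffs at x̄ ± 2s: 425.71 ± 2·94.49 = [236.73, 614.69].
638: z = 2.25, |z| > 2 → outlier.
Every other value lies within [236.73, 614.69].

638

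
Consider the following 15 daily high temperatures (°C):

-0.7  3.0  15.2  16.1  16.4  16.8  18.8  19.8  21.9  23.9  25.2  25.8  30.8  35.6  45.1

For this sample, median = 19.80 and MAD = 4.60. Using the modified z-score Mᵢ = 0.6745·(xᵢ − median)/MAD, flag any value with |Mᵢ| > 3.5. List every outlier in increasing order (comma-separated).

|Mᵢ| > 3.5 ⇔ |xᵢ − 19.80| > 3.5·4.60/0.6745 = 23.87.
So outliers lie outside [-4.07, 43.67].
45.1: M = 3.71 → outlier.

45.1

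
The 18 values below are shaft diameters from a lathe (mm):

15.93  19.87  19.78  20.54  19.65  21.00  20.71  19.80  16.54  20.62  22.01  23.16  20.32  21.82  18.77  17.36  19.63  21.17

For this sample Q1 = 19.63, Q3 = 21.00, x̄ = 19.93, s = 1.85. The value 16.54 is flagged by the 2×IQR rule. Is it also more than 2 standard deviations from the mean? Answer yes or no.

z = (16.54 − 19.93) / 1.85 = -1.83.
|z| = 1.83 ≤ 2.

no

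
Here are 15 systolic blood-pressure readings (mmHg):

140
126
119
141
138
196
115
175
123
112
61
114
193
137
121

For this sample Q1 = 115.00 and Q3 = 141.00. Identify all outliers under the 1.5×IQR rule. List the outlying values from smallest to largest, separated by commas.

IQR = Q3 − Q1 = 141.00 − 115.00 = 26.00.
Lower fence = Q1 − 1.5·IQR = 115.00 − 39.00 = 76.00.
Upper fence = Q3 + 1.5·IQR = 141.00 + 39.00 = 180.00.
61 < 76.00 → outlier.
193 > 180.00 → outlier.
196 > 180.00 → outlier.
All remaining values lie within [76.00, 180.00].

61, 193, 196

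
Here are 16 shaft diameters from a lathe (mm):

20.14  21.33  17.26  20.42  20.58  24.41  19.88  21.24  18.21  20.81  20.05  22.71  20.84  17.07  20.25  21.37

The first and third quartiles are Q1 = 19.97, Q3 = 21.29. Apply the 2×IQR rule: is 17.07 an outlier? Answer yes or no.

yes

IQR = Q3 − Q1 = 21.29 − 19.97 = 1.32.
Lower fence = Q1 − 2·IQR = 19.97 − 2.64 = 17.33.
Upper fence = Q3 + 2·IQR = 21.29 + 2.64 = 23.93.
17.07 lies below the lower fence.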